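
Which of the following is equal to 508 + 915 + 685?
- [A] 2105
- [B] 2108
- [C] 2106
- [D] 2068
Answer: B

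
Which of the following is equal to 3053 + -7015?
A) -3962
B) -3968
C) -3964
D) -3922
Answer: A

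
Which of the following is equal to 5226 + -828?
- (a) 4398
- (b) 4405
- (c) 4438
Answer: a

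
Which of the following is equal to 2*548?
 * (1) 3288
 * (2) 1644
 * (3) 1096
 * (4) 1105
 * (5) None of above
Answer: 3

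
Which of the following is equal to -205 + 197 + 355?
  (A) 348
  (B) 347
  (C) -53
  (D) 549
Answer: B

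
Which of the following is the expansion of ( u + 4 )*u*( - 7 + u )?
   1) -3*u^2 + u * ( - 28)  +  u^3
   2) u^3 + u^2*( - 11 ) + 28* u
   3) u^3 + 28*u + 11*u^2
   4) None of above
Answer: 1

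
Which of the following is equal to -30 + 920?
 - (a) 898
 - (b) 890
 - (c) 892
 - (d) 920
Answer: b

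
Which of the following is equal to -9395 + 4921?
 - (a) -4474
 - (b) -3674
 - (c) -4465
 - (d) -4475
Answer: a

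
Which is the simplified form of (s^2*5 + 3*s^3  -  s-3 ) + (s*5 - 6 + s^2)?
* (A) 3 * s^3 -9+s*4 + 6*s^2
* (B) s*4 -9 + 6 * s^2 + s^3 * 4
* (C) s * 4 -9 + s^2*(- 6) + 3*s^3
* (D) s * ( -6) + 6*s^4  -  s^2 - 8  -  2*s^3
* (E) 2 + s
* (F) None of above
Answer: A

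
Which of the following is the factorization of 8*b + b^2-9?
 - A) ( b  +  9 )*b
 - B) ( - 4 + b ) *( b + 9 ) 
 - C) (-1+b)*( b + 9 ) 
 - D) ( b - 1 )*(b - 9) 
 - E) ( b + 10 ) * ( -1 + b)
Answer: C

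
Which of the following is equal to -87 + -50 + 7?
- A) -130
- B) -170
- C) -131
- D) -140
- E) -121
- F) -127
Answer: A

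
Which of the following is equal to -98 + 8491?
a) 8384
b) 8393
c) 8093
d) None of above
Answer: b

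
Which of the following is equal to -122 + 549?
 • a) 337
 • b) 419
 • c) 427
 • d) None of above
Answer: c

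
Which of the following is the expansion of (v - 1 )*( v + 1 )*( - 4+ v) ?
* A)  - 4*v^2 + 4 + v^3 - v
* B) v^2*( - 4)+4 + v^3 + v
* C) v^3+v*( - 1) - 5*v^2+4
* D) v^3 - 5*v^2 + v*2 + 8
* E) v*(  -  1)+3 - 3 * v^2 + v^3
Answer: A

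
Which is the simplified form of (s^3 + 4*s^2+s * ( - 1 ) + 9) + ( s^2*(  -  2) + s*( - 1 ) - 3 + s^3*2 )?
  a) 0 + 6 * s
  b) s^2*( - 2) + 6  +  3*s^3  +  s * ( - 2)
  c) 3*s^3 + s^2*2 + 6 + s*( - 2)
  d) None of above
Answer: c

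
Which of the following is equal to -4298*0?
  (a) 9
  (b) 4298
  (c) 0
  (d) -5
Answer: c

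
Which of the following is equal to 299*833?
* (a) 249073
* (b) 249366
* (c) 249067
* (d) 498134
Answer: c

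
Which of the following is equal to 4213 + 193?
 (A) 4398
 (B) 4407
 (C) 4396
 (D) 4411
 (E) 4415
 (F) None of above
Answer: F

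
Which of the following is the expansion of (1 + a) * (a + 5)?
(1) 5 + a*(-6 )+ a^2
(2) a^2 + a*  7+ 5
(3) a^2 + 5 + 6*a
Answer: 3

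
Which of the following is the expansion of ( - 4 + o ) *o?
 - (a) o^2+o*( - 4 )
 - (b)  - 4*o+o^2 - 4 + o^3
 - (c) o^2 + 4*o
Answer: a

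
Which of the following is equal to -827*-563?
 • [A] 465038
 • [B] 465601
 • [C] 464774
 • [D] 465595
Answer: B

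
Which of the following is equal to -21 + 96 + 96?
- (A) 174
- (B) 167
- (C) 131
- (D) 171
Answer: D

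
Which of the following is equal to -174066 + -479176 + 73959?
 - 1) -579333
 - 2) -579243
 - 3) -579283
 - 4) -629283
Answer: 3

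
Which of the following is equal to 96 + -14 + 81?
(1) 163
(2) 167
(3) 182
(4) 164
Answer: 1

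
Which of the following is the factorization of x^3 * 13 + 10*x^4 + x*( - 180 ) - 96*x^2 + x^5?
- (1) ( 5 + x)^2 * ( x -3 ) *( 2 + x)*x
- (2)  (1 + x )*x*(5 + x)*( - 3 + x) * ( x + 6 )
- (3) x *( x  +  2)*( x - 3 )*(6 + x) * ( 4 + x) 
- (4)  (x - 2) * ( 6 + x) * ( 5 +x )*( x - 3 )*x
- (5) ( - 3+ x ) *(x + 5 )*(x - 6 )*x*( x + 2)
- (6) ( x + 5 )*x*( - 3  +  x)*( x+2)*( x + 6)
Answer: 6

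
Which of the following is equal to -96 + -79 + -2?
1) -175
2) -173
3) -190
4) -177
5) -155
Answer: 4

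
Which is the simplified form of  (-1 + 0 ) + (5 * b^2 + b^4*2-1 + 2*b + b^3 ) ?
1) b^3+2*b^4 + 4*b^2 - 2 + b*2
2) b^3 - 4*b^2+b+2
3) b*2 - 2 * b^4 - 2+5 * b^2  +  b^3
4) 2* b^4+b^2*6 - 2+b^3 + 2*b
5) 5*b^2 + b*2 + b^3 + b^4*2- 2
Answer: 5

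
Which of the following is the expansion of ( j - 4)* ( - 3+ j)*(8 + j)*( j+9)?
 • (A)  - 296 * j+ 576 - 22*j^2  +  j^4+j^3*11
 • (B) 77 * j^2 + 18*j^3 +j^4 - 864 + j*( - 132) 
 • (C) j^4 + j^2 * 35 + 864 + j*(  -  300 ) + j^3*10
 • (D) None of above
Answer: D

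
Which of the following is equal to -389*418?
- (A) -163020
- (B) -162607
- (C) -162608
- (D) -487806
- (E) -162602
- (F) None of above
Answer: E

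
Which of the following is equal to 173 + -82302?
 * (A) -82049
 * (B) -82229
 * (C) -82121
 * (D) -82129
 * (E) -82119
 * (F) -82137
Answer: D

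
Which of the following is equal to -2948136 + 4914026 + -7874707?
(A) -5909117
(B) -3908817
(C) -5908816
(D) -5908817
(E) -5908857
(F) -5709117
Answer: D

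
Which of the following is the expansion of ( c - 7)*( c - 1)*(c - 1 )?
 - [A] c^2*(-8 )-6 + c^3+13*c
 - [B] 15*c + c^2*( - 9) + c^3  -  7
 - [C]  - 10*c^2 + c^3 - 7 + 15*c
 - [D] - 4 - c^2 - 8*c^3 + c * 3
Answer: B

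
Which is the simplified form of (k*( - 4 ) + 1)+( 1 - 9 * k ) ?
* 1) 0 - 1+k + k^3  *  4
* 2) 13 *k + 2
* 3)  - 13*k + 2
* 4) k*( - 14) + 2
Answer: 3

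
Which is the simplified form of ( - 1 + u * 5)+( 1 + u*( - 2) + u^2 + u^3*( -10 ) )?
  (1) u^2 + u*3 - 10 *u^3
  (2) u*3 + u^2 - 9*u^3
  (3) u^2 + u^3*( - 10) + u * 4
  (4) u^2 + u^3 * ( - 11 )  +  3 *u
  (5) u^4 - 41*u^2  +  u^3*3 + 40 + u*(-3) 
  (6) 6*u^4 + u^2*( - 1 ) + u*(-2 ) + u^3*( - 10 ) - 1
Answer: 1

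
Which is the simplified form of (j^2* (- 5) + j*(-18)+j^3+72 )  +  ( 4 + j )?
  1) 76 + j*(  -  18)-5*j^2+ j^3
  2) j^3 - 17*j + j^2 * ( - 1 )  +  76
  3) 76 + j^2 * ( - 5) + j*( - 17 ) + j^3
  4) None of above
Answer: 3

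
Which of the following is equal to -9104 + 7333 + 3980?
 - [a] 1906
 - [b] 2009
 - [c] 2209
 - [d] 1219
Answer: c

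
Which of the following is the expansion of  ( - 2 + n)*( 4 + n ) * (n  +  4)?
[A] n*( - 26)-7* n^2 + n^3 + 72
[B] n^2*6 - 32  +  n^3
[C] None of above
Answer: B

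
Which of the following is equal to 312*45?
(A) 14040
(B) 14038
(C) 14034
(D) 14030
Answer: A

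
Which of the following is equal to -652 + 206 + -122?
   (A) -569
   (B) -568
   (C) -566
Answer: B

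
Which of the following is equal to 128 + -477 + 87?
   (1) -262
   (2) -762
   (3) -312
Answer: 1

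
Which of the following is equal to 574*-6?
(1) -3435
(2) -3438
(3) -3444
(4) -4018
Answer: 3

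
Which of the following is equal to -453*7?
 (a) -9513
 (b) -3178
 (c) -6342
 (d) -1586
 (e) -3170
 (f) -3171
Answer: f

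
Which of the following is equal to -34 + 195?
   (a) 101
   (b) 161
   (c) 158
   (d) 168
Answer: b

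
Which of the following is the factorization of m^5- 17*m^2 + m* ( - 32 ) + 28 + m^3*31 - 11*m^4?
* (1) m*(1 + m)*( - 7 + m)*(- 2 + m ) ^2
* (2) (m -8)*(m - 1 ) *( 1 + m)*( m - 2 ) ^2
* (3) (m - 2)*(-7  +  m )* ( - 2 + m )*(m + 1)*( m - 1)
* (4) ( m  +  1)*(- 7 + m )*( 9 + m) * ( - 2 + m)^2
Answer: 3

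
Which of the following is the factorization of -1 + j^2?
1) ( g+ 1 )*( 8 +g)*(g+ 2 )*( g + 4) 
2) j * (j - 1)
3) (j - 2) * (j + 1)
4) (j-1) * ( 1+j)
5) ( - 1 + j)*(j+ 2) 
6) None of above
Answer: 4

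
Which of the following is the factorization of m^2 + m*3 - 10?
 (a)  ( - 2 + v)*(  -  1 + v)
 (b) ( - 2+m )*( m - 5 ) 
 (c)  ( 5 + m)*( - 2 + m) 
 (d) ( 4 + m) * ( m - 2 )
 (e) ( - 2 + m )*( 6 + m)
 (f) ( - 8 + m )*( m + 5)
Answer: c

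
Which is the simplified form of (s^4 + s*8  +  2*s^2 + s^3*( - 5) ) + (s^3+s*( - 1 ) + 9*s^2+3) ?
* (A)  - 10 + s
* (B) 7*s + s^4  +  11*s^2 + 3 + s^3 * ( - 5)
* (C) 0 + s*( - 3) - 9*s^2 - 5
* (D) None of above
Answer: D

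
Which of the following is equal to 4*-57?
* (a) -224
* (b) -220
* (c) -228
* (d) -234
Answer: c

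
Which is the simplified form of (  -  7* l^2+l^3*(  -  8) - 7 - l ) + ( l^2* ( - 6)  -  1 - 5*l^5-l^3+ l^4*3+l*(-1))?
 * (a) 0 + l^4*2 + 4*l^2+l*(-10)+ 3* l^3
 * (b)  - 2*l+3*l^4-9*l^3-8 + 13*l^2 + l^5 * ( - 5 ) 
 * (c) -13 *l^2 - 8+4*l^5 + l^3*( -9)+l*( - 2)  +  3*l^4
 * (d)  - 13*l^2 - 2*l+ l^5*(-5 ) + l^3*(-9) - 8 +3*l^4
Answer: d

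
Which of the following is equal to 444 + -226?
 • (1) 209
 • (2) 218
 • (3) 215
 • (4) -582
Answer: 2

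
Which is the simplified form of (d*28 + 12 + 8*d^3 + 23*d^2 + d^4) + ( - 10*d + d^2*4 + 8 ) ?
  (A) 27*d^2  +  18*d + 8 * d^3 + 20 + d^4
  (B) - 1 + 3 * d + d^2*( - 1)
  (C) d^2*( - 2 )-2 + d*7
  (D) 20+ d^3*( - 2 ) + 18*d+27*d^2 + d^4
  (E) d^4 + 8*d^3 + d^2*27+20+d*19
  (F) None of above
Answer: A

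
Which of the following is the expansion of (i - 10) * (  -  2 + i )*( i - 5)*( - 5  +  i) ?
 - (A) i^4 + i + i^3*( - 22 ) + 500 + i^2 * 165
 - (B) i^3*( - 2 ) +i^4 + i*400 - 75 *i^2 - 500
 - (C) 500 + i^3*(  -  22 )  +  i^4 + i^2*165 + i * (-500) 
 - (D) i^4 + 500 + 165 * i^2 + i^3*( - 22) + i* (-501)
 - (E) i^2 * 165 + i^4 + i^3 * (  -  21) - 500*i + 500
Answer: C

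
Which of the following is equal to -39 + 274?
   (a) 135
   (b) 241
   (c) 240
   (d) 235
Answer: d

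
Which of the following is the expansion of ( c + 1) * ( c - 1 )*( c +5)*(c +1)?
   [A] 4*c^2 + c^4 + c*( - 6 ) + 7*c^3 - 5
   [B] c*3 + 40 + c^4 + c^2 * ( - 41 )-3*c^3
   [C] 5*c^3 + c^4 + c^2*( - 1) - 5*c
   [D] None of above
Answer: D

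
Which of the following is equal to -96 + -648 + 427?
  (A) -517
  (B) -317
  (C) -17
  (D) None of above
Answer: B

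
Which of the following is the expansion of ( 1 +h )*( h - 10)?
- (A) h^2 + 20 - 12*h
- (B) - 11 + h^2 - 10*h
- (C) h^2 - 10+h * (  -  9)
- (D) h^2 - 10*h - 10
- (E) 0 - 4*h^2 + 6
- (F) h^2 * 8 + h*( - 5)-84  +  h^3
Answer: C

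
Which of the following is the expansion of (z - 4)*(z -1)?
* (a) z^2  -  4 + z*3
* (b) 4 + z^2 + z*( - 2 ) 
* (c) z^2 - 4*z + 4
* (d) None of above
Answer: d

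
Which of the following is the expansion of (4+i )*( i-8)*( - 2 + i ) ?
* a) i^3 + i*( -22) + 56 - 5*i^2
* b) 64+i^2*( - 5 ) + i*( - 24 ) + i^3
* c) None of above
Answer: c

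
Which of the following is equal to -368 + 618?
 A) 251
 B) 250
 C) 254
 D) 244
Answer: B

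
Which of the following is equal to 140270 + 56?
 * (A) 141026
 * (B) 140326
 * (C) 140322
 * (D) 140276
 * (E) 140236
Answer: B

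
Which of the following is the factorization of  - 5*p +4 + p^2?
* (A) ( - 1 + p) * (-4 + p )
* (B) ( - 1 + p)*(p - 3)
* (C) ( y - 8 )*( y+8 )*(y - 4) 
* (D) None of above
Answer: A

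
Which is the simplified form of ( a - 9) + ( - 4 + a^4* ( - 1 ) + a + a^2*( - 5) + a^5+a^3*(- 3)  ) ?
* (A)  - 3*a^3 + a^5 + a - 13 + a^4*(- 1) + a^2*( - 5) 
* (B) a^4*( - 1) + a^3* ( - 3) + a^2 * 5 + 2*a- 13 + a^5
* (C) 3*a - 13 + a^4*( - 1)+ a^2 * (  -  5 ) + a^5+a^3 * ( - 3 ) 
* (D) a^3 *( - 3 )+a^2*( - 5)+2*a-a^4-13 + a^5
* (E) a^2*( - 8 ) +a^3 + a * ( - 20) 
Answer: D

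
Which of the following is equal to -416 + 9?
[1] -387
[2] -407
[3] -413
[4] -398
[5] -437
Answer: 2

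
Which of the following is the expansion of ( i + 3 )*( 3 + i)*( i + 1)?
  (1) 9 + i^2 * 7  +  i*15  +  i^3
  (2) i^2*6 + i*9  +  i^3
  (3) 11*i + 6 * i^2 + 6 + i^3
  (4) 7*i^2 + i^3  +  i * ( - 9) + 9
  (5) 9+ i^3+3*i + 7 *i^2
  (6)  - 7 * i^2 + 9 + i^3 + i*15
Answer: 1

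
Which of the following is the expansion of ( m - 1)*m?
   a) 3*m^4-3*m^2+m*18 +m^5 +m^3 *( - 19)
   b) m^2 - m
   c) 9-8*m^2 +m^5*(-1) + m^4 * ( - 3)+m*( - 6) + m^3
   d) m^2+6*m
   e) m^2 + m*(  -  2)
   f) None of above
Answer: b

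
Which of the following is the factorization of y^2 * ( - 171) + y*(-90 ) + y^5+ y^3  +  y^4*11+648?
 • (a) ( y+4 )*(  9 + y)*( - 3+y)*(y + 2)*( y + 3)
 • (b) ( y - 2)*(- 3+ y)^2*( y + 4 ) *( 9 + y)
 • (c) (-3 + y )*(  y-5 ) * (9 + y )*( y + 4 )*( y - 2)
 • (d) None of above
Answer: d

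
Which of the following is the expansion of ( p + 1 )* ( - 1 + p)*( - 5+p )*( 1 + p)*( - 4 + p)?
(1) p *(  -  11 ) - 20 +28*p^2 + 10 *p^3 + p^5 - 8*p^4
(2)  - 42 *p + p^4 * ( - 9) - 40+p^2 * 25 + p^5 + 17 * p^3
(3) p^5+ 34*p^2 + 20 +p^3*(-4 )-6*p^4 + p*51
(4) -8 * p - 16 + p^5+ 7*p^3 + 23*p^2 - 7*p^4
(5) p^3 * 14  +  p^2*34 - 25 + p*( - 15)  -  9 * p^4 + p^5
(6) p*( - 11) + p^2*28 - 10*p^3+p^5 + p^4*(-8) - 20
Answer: 1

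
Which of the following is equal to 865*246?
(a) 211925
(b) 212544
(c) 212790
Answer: c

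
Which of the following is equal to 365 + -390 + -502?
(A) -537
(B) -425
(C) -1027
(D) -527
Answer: D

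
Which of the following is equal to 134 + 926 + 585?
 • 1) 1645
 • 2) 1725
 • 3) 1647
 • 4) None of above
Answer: 1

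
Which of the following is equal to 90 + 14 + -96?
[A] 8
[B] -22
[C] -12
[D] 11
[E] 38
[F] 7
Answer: A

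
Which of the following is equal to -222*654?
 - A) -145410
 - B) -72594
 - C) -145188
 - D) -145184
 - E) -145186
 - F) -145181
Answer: C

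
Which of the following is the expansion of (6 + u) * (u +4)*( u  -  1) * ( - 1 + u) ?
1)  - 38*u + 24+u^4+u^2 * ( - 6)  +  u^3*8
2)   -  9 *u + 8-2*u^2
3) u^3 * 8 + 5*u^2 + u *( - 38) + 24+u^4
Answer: 3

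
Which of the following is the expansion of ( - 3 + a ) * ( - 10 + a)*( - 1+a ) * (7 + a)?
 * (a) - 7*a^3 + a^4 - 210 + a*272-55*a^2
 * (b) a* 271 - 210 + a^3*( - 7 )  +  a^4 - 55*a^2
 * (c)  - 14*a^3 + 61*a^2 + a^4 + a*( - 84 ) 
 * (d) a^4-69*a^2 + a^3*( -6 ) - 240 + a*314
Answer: b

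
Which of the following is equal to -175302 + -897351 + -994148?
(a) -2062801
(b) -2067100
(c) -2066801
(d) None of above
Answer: c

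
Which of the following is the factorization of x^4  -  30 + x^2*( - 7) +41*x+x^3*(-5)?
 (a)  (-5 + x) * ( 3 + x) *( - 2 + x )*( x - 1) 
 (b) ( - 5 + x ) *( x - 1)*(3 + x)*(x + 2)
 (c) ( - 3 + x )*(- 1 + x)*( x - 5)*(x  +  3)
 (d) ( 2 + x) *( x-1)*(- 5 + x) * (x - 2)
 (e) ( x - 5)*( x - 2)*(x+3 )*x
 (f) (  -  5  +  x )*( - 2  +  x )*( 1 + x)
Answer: a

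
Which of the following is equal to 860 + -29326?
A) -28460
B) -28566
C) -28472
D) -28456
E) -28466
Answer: E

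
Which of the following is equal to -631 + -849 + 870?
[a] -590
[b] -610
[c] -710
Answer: b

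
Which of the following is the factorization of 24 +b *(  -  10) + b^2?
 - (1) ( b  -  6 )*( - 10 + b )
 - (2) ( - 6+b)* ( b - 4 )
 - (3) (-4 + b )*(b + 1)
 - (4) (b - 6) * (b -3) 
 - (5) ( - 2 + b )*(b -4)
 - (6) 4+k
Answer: 2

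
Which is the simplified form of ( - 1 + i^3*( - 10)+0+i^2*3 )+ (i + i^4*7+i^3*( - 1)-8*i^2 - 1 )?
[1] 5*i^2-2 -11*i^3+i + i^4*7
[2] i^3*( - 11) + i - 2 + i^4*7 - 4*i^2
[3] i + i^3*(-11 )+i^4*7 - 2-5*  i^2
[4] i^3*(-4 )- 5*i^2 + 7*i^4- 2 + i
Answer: 3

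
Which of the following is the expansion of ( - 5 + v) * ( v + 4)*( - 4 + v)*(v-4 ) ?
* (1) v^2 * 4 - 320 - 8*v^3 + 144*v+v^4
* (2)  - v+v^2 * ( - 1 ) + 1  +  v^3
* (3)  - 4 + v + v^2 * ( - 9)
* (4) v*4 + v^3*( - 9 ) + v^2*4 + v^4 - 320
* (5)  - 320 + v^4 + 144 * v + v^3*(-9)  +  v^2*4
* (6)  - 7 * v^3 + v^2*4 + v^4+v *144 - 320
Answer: 5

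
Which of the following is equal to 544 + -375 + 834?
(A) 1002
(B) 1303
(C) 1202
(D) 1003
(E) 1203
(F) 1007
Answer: D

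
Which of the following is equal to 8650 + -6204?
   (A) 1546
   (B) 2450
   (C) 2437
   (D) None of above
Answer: D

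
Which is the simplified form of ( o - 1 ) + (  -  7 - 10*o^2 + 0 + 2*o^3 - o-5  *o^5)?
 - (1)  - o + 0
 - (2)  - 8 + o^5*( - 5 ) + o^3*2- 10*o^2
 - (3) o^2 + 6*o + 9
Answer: 2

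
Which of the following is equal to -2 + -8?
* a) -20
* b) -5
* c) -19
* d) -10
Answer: d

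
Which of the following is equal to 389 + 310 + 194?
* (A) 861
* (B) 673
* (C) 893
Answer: C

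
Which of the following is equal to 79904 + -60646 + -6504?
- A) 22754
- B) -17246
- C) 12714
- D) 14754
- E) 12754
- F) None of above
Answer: E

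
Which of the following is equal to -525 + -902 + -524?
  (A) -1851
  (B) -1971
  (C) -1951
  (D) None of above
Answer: C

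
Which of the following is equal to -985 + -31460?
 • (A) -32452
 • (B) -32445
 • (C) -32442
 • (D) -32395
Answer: B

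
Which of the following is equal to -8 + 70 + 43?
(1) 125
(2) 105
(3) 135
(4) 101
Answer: 2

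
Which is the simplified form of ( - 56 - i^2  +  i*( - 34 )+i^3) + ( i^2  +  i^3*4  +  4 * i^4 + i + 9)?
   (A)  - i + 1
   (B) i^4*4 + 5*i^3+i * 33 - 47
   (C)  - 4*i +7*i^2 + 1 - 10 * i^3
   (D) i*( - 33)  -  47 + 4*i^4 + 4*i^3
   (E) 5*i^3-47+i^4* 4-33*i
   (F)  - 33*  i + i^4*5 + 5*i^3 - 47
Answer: E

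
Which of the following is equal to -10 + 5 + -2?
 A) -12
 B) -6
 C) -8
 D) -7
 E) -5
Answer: D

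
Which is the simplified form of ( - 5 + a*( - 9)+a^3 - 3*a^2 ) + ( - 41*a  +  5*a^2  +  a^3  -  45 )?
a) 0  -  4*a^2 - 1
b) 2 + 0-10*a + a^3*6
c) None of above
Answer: c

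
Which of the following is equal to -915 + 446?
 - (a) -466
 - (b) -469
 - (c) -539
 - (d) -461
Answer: b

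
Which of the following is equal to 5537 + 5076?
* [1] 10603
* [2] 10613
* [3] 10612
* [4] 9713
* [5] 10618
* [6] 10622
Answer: 2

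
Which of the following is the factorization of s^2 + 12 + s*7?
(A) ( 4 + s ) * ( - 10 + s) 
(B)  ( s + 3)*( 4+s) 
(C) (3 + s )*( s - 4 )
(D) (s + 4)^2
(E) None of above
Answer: B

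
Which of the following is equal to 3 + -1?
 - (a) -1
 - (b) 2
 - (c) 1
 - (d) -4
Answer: b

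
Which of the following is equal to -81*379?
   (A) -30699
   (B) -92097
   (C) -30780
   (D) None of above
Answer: A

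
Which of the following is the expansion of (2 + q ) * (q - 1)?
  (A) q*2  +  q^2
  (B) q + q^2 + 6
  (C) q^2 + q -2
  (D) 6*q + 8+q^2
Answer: C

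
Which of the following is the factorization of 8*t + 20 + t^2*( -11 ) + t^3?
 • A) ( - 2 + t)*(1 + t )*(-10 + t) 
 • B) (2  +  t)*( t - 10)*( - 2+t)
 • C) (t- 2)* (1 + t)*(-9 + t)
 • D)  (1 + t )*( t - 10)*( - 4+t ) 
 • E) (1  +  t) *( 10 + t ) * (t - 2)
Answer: A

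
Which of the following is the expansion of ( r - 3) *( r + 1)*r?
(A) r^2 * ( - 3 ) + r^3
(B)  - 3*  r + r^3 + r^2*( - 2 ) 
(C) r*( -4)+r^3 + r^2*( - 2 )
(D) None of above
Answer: B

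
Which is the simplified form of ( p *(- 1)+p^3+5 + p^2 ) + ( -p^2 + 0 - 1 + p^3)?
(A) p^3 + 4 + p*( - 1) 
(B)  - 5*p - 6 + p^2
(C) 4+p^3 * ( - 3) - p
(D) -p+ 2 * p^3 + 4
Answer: D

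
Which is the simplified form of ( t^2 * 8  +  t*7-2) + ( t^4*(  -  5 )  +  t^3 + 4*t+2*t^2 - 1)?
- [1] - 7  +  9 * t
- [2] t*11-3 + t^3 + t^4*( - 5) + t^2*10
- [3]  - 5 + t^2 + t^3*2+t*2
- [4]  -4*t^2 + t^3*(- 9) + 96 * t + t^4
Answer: 2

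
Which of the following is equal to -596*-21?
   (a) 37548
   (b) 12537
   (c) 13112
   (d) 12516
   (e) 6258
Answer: d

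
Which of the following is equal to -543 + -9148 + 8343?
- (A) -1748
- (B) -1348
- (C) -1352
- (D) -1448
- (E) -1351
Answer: B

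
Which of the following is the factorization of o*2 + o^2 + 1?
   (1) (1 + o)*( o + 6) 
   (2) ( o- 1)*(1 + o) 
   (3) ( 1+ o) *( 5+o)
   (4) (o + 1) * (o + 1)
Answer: 4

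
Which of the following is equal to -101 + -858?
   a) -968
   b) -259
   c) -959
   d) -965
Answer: c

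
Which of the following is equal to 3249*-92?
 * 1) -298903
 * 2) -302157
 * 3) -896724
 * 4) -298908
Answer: 4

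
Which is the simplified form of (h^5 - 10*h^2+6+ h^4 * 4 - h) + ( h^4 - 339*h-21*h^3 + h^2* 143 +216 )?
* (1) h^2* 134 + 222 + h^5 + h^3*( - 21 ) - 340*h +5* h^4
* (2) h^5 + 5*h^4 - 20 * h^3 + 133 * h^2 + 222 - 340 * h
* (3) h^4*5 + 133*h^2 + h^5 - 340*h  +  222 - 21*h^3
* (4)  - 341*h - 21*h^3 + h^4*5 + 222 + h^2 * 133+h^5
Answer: 3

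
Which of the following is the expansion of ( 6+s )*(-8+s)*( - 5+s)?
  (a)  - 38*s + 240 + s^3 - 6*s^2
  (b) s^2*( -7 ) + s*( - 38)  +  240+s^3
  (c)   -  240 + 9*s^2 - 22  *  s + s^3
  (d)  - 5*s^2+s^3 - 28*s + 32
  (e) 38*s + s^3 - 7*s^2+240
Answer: b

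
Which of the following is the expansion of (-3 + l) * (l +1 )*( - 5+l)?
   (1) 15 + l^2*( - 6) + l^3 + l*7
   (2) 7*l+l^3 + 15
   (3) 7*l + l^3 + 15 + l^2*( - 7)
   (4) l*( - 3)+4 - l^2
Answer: 3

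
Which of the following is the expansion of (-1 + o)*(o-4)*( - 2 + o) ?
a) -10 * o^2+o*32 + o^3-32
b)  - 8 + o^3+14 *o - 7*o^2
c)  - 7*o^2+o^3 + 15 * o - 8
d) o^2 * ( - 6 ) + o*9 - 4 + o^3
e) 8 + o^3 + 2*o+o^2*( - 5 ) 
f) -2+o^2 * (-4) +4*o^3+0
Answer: b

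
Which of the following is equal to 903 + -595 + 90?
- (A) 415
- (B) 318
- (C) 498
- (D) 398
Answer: D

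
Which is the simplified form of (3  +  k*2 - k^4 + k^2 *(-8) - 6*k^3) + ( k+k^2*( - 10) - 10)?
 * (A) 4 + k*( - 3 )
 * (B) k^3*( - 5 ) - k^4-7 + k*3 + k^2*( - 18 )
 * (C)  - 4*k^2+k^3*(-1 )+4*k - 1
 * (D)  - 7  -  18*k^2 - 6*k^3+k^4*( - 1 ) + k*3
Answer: D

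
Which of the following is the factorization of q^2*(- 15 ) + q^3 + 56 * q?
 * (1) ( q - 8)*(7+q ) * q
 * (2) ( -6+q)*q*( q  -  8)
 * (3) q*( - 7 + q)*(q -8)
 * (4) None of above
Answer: 3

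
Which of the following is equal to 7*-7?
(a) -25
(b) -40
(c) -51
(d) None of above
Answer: d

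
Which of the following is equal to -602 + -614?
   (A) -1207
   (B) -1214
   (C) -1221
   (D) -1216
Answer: D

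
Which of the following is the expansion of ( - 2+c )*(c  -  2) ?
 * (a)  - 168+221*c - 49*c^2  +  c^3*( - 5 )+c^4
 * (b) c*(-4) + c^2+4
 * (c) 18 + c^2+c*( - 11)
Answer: b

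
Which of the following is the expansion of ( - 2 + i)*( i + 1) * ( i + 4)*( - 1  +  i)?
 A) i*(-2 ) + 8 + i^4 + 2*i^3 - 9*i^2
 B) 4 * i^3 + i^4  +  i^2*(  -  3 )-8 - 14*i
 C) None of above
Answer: A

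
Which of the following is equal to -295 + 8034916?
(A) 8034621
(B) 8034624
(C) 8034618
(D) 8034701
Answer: A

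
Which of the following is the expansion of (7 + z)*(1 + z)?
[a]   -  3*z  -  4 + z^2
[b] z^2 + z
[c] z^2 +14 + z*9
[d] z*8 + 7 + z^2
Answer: d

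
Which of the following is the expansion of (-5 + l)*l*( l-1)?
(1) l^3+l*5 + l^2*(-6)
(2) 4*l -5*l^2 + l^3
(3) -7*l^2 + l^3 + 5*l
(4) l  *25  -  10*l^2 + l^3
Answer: 1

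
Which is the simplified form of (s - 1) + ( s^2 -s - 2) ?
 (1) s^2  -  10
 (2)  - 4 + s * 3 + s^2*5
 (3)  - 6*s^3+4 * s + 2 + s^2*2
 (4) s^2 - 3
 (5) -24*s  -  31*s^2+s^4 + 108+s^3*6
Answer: 4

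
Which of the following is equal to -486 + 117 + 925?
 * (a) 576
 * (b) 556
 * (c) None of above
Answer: b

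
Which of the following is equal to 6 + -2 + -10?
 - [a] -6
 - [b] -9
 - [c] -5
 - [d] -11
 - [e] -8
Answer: a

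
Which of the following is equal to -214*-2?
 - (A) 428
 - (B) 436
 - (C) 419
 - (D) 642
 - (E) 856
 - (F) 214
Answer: A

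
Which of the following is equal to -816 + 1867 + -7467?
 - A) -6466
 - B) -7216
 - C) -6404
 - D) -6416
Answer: D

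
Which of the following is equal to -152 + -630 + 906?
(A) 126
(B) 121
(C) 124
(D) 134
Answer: C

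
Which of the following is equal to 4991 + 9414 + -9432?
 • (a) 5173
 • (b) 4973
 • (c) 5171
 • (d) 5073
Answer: b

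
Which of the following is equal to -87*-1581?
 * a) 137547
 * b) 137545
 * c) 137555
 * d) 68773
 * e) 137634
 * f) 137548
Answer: a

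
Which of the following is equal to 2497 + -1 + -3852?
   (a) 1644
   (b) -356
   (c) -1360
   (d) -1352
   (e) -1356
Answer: e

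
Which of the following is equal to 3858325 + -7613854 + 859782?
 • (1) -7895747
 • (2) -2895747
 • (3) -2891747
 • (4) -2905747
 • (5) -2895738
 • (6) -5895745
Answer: 2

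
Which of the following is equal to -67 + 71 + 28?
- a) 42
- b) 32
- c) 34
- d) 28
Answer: b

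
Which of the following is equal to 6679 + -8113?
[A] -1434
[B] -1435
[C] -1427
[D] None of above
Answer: A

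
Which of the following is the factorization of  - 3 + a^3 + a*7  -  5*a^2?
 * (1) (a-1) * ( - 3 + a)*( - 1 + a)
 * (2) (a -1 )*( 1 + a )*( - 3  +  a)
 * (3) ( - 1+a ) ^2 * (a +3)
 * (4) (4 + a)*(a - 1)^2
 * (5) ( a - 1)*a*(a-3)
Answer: 1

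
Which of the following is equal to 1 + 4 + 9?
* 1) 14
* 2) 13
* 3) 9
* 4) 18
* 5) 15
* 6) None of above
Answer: 1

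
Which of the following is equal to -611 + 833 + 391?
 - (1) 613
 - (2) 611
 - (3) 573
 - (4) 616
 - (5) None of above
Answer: 1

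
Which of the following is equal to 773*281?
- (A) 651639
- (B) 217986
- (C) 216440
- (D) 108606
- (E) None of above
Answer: E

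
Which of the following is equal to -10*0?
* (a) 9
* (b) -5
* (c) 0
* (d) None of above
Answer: c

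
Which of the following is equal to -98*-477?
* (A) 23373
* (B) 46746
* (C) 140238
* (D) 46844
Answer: B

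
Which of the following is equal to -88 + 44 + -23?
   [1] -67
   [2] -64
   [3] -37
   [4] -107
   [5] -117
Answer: 1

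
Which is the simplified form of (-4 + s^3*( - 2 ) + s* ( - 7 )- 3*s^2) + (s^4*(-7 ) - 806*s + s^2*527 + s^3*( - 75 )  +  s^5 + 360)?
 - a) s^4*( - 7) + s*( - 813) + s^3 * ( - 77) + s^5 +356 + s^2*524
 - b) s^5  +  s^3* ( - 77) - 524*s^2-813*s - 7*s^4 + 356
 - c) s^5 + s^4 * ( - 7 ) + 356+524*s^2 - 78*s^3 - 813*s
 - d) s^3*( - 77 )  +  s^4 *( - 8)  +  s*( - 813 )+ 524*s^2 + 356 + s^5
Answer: a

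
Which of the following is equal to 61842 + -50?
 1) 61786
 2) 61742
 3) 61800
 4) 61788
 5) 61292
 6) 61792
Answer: 6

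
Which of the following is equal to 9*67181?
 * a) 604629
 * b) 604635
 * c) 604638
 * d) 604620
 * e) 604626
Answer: a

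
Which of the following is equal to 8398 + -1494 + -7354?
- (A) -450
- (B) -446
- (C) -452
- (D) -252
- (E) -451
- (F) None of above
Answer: A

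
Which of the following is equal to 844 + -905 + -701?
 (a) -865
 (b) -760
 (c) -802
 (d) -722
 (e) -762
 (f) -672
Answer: e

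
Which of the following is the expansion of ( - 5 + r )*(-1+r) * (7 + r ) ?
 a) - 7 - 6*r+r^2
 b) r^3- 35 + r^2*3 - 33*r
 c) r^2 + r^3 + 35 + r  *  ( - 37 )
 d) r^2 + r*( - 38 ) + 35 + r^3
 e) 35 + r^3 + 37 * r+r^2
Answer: c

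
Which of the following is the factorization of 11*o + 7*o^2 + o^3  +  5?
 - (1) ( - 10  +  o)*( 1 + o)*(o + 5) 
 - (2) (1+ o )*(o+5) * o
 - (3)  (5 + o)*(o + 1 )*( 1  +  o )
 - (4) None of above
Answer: 3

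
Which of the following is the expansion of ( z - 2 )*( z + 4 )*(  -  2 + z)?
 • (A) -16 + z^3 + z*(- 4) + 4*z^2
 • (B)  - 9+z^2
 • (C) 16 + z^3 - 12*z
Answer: C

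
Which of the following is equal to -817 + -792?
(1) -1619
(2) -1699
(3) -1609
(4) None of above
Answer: 3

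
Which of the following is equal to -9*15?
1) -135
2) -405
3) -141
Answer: 1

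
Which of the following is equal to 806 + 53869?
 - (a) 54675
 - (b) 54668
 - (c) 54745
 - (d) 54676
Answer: a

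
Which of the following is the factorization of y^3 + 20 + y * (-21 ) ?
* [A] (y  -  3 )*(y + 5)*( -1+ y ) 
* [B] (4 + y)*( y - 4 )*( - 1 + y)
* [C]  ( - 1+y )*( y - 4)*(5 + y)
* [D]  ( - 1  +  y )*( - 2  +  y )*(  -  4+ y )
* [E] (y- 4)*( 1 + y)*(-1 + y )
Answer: C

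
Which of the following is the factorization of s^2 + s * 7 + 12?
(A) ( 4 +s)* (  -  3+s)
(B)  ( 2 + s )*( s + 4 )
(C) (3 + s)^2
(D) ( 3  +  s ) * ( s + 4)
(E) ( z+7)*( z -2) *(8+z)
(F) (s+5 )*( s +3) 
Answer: D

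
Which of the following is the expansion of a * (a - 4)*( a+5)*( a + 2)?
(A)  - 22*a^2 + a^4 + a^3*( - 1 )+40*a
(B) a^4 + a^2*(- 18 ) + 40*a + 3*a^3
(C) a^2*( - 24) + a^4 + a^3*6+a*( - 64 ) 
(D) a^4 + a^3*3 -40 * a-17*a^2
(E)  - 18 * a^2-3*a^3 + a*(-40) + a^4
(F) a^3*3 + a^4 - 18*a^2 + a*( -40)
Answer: F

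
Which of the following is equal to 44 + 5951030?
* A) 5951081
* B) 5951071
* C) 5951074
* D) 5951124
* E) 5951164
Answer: C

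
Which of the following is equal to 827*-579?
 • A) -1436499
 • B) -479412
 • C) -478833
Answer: C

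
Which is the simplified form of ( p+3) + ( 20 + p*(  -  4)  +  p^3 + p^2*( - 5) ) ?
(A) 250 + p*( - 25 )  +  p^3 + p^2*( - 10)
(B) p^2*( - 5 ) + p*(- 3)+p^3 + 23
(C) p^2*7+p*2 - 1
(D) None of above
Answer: B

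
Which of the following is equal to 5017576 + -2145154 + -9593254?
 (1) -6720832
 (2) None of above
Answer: 1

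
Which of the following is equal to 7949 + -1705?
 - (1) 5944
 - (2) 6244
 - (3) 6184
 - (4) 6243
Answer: 2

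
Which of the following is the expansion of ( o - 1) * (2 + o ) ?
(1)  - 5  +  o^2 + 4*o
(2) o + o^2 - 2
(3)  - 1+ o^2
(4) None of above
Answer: 2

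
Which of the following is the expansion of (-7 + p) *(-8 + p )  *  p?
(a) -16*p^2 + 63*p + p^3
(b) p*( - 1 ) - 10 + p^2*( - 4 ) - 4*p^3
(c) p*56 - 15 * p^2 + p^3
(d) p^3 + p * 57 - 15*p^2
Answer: c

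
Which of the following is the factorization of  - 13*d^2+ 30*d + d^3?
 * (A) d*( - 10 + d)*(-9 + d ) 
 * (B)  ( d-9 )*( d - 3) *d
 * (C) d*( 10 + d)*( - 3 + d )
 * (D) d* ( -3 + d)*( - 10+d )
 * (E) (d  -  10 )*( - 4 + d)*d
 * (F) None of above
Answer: D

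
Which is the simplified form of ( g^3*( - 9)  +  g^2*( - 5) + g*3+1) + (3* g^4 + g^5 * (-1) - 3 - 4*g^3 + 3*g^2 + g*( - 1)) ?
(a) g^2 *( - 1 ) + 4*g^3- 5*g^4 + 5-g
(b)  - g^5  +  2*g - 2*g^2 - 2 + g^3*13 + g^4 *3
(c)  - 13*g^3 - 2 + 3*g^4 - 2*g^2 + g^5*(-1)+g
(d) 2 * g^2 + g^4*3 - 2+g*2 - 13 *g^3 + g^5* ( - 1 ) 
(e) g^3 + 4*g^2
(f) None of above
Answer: f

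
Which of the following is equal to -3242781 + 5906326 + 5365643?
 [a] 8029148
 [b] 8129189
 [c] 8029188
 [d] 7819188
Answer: c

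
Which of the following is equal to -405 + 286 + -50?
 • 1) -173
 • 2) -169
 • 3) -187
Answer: 2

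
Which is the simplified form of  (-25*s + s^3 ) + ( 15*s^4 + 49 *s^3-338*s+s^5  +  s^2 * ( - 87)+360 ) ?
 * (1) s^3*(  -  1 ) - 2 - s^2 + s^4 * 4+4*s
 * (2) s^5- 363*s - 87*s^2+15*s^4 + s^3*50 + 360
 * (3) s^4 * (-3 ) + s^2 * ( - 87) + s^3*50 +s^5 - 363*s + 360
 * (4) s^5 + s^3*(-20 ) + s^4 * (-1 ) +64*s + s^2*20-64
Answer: 2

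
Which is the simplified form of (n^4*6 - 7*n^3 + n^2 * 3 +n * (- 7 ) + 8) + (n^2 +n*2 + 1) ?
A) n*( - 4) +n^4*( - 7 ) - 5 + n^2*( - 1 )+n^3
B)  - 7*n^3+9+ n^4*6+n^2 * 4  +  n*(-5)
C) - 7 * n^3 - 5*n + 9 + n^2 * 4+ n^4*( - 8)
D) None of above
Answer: B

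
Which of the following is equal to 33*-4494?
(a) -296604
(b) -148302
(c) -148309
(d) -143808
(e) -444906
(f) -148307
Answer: b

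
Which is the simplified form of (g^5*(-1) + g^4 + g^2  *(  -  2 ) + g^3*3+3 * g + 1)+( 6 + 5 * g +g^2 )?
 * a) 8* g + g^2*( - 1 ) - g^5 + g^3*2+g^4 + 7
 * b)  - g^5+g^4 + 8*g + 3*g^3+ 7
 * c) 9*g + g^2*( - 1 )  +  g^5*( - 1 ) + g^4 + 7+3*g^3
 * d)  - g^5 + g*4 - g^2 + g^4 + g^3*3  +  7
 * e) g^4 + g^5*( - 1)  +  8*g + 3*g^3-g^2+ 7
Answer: e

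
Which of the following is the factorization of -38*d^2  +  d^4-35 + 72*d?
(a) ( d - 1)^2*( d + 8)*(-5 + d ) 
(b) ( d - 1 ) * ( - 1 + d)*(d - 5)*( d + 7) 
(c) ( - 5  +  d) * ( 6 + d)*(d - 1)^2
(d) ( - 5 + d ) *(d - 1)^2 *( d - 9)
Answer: b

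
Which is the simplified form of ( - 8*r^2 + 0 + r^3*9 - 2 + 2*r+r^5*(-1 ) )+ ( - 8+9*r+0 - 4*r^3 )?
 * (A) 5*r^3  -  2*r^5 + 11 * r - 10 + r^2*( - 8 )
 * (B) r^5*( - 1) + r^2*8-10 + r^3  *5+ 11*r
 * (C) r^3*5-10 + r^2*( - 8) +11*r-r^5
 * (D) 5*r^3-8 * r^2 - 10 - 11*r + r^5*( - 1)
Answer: C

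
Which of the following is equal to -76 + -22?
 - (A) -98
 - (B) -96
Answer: A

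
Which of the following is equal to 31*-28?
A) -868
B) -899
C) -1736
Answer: A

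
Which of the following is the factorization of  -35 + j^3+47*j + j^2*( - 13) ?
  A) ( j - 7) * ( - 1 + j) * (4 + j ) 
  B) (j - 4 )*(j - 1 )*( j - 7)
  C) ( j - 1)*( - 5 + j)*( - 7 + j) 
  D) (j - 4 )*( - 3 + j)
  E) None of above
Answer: C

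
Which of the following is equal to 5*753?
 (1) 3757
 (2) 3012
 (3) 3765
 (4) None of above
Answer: 3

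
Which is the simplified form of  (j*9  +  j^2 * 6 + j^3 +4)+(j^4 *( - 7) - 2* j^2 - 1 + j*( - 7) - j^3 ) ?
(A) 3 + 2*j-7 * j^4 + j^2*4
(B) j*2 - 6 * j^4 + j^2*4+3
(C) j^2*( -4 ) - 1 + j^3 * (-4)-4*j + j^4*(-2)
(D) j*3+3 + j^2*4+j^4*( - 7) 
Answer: A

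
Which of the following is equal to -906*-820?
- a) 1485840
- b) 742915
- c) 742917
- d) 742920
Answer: d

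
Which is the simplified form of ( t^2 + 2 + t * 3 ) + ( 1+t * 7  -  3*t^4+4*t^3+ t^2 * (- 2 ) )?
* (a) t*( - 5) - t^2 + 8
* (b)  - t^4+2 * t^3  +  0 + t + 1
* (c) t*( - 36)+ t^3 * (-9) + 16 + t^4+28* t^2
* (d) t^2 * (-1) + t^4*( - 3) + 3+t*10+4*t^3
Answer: d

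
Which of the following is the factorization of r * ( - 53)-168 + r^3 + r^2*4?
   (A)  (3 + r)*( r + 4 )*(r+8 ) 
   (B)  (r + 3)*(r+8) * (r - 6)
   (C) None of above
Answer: C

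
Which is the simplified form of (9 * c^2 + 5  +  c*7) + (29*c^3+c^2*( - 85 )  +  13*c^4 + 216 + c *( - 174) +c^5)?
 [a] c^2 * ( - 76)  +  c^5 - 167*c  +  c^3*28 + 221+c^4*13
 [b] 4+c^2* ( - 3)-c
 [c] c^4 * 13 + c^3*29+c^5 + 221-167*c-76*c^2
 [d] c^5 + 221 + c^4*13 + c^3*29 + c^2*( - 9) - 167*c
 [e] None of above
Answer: c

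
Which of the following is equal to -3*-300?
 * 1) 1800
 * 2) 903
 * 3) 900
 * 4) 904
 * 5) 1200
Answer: 3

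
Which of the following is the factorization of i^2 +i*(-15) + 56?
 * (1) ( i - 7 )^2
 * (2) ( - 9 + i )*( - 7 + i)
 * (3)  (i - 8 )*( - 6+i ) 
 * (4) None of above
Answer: 4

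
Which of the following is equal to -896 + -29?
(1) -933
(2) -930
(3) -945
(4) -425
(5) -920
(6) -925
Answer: 6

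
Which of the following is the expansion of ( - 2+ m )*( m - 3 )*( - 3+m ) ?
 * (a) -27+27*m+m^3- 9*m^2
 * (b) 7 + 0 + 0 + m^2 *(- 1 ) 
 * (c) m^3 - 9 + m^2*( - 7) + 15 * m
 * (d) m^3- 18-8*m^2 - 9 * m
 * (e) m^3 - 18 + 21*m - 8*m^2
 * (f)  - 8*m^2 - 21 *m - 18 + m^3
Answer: e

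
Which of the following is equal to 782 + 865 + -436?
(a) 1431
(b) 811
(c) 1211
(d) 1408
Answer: c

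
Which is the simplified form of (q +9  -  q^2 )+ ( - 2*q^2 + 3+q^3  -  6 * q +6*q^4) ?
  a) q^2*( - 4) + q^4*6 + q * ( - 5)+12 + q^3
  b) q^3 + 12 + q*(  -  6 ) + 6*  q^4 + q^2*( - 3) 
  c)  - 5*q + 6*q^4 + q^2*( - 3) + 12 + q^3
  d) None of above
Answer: c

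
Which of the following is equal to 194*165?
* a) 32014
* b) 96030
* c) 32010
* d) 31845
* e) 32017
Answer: c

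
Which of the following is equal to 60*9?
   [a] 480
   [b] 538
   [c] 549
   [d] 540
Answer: d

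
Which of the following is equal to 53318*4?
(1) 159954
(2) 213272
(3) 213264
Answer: 2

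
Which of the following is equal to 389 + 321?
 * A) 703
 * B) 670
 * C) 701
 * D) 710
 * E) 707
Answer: D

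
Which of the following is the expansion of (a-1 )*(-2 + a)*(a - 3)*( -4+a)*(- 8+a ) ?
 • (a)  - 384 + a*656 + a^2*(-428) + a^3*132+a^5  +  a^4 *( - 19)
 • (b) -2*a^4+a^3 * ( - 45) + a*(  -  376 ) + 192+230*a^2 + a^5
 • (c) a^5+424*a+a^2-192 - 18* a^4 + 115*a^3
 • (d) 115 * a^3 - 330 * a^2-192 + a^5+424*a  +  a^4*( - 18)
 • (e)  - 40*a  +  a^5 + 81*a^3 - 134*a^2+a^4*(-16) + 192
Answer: d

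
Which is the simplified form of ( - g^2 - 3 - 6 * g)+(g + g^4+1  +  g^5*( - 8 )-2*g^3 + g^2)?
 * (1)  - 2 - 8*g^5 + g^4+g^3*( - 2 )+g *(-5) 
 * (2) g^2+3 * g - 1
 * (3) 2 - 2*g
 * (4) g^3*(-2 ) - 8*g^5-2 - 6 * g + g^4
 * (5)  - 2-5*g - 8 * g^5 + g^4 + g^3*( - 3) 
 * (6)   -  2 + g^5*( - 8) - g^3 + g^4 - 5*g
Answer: 1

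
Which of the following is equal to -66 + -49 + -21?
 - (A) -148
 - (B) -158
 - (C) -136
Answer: C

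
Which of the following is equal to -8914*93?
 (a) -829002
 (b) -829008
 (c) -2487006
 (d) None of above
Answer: a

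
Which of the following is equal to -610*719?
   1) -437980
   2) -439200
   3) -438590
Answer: 3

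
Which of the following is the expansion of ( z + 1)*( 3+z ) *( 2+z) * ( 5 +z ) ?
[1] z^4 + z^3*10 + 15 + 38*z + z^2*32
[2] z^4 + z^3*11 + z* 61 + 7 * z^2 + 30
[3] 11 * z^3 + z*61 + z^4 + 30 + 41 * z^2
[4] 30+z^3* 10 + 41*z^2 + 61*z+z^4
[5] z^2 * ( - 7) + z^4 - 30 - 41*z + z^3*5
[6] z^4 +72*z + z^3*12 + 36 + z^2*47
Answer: 3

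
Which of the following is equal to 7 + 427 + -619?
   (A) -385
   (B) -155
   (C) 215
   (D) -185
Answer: D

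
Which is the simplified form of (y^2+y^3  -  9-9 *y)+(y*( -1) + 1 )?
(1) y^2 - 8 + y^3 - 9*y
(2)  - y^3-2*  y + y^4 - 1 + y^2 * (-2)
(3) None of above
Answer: 3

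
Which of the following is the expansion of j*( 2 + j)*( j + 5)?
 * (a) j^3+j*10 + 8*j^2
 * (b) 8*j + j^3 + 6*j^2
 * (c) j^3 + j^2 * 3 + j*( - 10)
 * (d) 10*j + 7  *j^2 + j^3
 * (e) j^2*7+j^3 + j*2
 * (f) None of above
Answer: d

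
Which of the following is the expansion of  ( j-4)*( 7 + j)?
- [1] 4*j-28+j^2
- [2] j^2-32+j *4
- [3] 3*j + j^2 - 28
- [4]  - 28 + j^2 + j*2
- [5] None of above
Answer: 3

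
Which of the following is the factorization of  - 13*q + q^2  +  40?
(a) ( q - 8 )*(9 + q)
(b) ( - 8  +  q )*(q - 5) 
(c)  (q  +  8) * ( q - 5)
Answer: b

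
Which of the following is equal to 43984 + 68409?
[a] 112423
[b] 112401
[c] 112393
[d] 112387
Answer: c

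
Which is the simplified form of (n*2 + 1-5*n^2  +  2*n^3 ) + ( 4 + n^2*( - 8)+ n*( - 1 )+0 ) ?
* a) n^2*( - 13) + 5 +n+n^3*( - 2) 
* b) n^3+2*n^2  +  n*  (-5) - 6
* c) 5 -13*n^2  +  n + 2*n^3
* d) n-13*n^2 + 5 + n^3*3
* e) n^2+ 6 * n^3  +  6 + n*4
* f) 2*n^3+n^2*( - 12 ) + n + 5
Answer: c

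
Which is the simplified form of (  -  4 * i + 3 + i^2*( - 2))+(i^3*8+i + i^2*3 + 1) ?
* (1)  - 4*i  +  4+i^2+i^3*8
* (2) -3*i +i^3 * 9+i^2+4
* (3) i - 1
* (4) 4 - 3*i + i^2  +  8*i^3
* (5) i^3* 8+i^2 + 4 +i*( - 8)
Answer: 4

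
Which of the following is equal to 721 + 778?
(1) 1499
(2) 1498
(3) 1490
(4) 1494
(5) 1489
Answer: 1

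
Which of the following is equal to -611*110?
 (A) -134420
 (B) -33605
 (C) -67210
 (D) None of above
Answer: C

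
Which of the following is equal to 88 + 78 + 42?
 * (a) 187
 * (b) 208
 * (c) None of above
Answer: b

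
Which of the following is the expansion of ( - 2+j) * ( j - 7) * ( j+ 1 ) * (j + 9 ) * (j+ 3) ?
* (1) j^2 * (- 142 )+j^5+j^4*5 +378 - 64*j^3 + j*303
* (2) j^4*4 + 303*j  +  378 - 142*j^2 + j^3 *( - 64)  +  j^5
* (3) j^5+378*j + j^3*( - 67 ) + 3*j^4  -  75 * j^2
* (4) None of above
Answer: 2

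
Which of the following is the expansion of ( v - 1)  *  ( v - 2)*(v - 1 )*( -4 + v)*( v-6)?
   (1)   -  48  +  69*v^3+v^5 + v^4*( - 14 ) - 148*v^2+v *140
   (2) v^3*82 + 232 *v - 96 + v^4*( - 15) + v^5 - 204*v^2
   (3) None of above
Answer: 1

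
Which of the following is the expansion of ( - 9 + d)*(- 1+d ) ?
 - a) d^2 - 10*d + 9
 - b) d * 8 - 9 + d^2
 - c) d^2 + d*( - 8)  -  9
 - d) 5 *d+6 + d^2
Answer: a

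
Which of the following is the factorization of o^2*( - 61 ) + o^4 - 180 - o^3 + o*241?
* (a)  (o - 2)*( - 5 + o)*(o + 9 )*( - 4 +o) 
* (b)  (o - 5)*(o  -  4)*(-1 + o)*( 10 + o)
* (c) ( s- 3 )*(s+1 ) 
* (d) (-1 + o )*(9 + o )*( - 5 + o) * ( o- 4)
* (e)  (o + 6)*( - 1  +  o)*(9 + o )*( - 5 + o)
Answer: d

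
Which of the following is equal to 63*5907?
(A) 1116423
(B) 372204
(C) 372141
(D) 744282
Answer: C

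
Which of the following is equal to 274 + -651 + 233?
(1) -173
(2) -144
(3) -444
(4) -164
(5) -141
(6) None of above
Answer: 2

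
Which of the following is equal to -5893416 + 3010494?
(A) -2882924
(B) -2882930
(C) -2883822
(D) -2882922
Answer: D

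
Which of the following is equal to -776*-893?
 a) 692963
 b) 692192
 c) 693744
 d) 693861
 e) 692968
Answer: e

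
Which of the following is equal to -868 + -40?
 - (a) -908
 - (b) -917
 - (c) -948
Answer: a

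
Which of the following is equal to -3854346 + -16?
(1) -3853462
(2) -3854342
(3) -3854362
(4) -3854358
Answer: 3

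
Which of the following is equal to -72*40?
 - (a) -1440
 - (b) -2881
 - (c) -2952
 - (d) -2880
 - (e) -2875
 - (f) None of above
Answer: d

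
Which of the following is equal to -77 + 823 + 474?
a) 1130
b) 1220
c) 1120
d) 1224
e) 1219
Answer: b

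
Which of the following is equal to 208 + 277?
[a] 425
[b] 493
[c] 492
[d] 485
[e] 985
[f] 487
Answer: d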